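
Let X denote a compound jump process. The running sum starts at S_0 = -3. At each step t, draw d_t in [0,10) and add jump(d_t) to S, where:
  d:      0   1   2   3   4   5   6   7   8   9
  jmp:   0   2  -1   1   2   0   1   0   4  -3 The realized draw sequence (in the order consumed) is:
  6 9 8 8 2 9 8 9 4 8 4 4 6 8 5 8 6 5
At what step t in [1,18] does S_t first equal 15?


t=0: S=-3, d=6, jump=1, S_1=-2
t=1: S=-2, d=9, jump=-3, S_2=-5
t=2: S=-5, d=8, jump=4, S_3=-1
t=3: S=-1, d=8, jump=4, S_4=3
t=4: S=3, d=2, jump=-1, S_5=2
t=5: S=2, d=9, jump=-3, S_6=-1
t=6: S=-1, d=8, jump=4, S_7=3
t=7: S=3, d=9, jump=-3, S_8=0
t=8: S=0, d=4, jump=2, S_9=2
t=9: S=2, d=8, jump=4, S_10=6
t=10: S=6, d=4, jump=2, S_11=8
t=11: S=8, d=4, jump=2, S_12=10
t=12: S=10, d=6, jump=1, S_13=11
t=13: S=11, d=8, jump=4, S_14=15
t=14: S=15, d=5, jump=0, S_15=15
t=15: S=15, d=8, jump=4, S_16=19
t=16: S=19, d=6, jump=1, S_17=20
t=17: S=20, d=5, jump=0, S_18=20

14


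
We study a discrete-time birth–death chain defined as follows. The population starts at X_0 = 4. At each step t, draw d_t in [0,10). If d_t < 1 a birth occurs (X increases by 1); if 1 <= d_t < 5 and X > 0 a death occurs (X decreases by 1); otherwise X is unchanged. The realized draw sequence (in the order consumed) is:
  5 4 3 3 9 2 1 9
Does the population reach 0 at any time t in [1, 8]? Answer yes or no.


t=0: X=4, d=5 → hold, X_1=4
t=1: X=4, d=4 → death, X_2=3
t=2: X=3, d=3 → death, X_3=2
t=3: X=2, d=3 → death, X_4=1
t=4: X=1, d=9 → hold, X_5=1
t=5: X=1, d=2 → death, X_6=0
t=6: X=0, d=1 → hold, X_7=0
t=7: X=0, d=9 → hold, X_8=0

yes


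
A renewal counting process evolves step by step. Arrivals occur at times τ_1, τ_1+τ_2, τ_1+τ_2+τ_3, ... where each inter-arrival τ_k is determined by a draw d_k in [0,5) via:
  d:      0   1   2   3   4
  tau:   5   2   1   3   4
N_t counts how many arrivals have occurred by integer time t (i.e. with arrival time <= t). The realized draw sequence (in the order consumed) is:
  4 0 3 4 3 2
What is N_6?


1

draw d_1=4: τ_1=4, arrival time A_1=4
draw d_2=0: τ_2=5, arrival time A_2=9
draw d_3=3: τ_3=3, arrival time A_3=12
draw d_4=4: τ_4=4, arrival time A_4=16
draw d_5=3: τ_5=3, arrival time A_5=19
draw d_6=2: τ_6=1, arrival time A_6=20
N_t over t=0..6: 0:0 1:0 2:0 3:0 4:1 5:1 6:1


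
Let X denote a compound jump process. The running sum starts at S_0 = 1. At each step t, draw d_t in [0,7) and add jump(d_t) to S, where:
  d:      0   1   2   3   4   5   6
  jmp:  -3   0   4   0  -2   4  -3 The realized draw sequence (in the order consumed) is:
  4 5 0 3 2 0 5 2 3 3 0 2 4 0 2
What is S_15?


9

t=0: S=1, d=4, jump=-2, S_1=-1
t=1: S=-1, d=5, jump=4, S_2=3
t=2: S=3, d=0, jump=-3, S_3=0
t=3: S=0, d=3, jump=0, S_4=0
t=4: S=0, d=2, jump=4, S_5=4
t=5: S=4, d=0, jump=-3, S_6=1
t=6: S=1, d=5, jump=4, S_7=5
t=7: S=5, d=2, jump=4, S_8=9
t=8: S=9, d=3, jump=0, S_9=9
t=9: S=9, d=3, jump=0, S_10=9
t=10: S=9, d=0, jump=-3, S_11=6
t=11: S=6, d=2, jump=4, S_12=10
t=12: S=10, d=4, jump=-2, S_13=8
t=13: S=8, d=0, jump=-3, S_14=5
t=14: S=5, d=2, jump=4, S_15=9


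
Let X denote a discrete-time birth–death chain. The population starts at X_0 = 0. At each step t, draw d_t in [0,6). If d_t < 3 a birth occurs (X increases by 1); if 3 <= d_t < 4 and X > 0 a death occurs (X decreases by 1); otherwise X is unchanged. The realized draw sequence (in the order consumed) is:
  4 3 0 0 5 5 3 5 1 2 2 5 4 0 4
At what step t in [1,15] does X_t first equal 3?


10

t=0: X=0, d=4 → hold, X_1=0
t=1: X=0, d=3 → hold, X_2=0
t=2: X=0, d=0 → birth, X_3=1
t=3: X=1, d=0 → birth, X_4=2
t=4: X=2, d=5 → hold, X_5=2
t=5: X=2, d=5 → hold, X_6=2
t=6: X=2, d=3 → death, X_7=1
t=7: X=1, d=5 → hold, X_8=1
t=8: X=1, d=1 → birth, X_9=2
t=9: X=2, d=2 → birth, X_10=3
t=10: X=3, d=2 → birth, X_11=4
t=11: X=4, d=5 → hold, X_12=4
t=12: X=4, d=4 → hold, X_13=4
t=13: X=4, d=0 → birth, X_14=5
t=14: X=5, d=4 → hold, X_15=5


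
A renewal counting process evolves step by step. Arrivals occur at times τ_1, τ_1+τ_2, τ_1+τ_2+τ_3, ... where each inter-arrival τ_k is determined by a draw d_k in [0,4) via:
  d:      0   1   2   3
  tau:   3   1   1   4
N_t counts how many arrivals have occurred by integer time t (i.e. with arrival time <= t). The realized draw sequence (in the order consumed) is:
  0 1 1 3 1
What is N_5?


3

draw d_1=0: τ_1=3, arrival time A_1=3
draw d_2=1: τ_2=1, arrival time A_2=4
draw d_3=1: τ_3=1, arrival time A_3=5
draw d_4=3: τ_4=4, arrival time A_4=9
draw d_5=1: τ_5=1, arrival time A_5=10
N_t over t=0..5: 0:0 1:0 2:0 3:1 4:2 5:3


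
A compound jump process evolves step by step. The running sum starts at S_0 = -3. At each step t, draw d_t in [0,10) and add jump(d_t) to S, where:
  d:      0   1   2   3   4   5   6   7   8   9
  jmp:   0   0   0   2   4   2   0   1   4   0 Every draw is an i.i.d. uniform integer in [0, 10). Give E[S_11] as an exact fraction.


113/10

Outcome values over d=0..9: [0, 0, 0, 2, 4, 2, 0, 1, 4, 0]
Σy = 13, Σy² = 41, M = 10
μ = 13/10 = 13/10,  σ² = 41/10 − (13/10)² = 241/100
E[S_11] = -3 + 11·(13/10) = 113/10


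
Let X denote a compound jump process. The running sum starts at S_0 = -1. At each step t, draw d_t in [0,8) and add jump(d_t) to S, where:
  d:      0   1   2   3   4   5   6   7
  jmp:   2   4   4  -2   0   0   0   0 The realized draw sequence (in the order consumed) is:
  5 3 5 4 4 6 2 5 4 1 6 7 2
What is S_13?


9

t=0: S=-1, d=5, jump=0, S_1=-1
t=1: S=-1, d=3, jump=-2, S_2=-3
t=2: S=-3, d=5, jump=0, S_3=-3
t=3: S=-3, d=4, jump=0, S_4=-3
t=4: S=-3, d=4, jump=0, S_5=-3
t=5: S=-3, d=6, jump=0, S_6=-3
t=6: S=-3, d=2, jump=4, S_7=1
t=7: S=1, d=5, jump=0, S_8=1
t=8: S=1, d=4, jump=0, S_9=1
t=9: S=1, d=1, jump=4, S_10=5
t=10: S=5, d=6, jump=0, S_11=5
t=11: S=5, d=7, jump=0, S_12=5
t=12: S=5, d=2, jump=4, S_13=9


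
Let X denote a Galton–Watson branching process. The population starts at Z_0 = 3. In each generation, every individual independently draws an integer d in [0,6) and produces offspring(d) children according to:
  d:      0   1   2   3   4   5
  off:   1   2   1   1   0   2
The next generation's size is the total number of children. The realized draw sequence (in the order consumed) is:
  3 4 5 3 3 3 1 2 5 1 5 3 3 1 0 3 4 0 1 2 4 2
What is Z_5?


gen 0: Z_0=3, draws=[3, 4, 5], offspring=[1, 0, 2], Z_1=3
gen 1: Z_1=3, draws=[3, 3, 3], offspring=[1, 1, 1], Z_2=3
gen 2: Z_2=3, draws=[1, 2, 5], offspring=[2, 1, 2], Z_3=5
gen 3: Z_3=5, draws=[1, 5, 3, 3, 1], offspring=[2, 2, 1, 1, 2], Z_4=8
gen 4: Z_4=8, draws=[0, 3, 4, 0, 1, 2, 4, 2], offspring=[1, 1, 0, 1, 2, 1, 0, 1], Z_5=7

7


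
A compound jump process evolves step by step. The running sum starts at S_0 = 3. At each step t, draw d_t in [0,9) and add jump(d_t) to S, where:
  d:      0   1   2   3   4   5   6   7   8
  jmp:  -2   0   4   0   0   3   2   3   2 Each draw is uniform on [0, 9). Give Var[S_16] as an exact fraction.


Outcome values over d=0..8: [-2, 0, 4, 0, 0, 3, 2, 3, 2]
Σy = 12, Σy² = 46, M = 9
μ = 12/9 = 4/3,  σ² = 46/9 − (4/3)² = 10/3
Independent increments: Var[S_16] = 16·σ² = 16·(10/3) = 160/3

160/3


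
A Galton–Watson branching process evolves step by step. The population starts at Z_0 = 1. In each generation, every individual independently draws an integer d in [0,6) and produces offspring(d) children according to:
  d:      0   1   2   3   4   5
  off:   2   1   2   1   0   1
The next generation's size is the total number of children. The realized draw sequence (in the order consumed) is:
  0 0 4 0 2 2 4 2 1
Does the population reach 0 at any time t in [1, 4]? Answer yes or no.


gen 0: Z_0=1, draws=[0], offspring=[2], Z_1=2
gen 1: Z_1=2, draws=[0, 4], offspring=[2, 0], Z_2=2
gen 2: Z_2=2, draws=[0, 2], offspring=[2, 2], Z_3=4
gen 3: Z_3=4, draws=[2, 4, 2, 1], offspring=[2, 0, 2, 1], Z_4=5

no


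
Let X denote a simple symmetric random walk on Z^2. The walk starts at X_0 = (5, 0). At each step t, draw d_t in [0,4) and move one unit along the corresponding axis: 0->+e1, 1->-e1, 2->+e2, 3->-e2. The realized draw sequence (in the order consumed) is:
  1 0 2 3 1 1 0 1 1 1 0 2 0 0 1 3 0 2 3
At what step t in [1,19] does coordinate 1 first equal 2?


t=0: X=(5, 0), d=1 → -e1, X_1=(4, 0)
t=1: X=(4, 0), d=0 → +e1, X_2=(5, 0)
t=2: X=(5, 0), d=2 → +e2, X_3=(5, 1)
t=3: X=(5, 1), d=3 → -e2, X_4=(5, 0)
t=4: X=(5, 0), d=1 → -e1, X_5=(4, 0)
t=5: X=(4, 0), d=1 → -e1, X_6=(3, 0)
t=6: X=(3, 0), d=0 → +e1, X_7=(4, 0)
t=7: X=(4, 0), d=1 → -e1, X_8=(3, 0)
t=8: X=(3, 0), d=1 → -e1, X_9=(2, 0)
t=9: X=(2, 0), d=1 → -e1, X_10=(1, 0)
t=10: X=(1, 0), d=0 → +e1, X_11=(2, 0)
t=11: X=(2, 0), d=2 → +e2, X_12=(2, 1)
t=12: X=(2, 1), d=0 → +e1, X_13=(3, 1)
t=13: X=(3, 1), d=0 → +e1, X_14=(4, 1)
t=14: X=(4, 1), d=1 → -e1, X_15=(3, 1)
t=15: X=(3, 1), d=3 → -e2, X_16=(3, 0)
t=16: X=(3, 0), d=0 → +e1, X_17=(4, 0)
t=17: X=(4, 0), d=2 → +e2, X_18=(4, 1)
t=18: X=(4, 1), d=3 → -e2, X_19=(4, 0)

9


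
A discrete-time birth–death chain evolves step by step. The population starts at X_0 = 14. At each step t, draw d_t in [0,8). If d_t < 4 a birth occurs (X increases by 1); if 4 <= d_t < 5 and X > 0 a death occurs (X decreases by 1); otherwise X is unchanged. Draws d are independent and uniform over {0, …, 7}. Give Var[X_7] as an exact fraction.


217/64

X can drop by at most 1 per step and X_0 = 14 > T = 7, so X_t >= 14 − t >= 7 > 0 for every t <= 7: the floor at 0 (the 'and X > 0' condition) never binds. Hence X_7 = X_0 + Σ_{t<7} Y_t with i.i.d. increments Y_t = y(d_t) ∈ {+1, −1, 0}.
Outcome values over d=0..7: [1, 1, 1, 1, -1, 0, 0, 0]
Σy = 3, Σy² = 5, M = 8
μ = 3/8 = 3/8,  σ² = 5/8 − (3/8)² = 31/64
Independent increments: Var[X_7] = 7·σ² = 7·(31/64) = 217/64


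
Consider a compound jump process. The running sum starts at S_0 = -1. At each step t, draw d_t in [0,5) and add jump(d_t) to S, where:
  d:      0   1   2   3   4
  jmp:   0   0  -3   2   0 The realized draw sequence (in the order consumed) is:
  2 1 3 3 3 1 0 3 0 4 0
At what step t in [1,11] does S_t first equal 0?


t=0: S=-1, d=2, jump=-3, S_1=-4
t=1: S=-4, d=1, jump=0, S_2=-4
t=2: S=-4, d=3, jump=2, S_3=-2
t=3: S=-2, d=3, jump=2, S_4=0
t=4: S=0, d=3, jump=2, S_5=2
t=5: S=2, d=1, jump=0, S_6=2
t=6: S=2, d=0, jump=0, S_7=2
t=7: S=2, d=3, jump=2, S_8=4
t=8: S=4, d=0, jump=0, S_9=4
t=9: S=4, d=4, jump=0, S_10=4
t=10: S=4, d=0, jump=0, S_11=4

4


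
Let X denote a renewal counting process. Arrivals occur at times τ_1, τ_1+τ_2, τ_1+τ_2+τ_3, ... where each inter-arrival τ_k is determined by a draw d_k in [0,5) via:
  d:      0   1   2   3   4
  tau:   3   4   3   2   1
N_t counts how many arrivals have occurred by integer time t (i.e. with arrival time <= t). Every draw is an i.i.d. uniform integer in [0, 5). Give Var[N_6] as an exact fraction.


129175464/244140625

Inter-arrival values over d=0..4: [3, 4, 3, 2, 1]
Each d has probability 1/5, so the pmf of τ is: f(1) = 1/5, f(2) = 1/5, f(3) = 2/5, f(4) = 1/5
Let p_n(j) = P(N_n = j), with p_0 = [1]. Condition on τ_1: p_n(0) = P(τ > n), and for j >= 1, p_n(j) = Σ_{k<=n} f(k)·p_{n−k}(j−1)
p_1 = [4/5, 1/5]  (j = 0..1)
p_2 = [3/5, 9/25, 1/25]  (j = 0..2)
p_3 = [1/5, 17/25, 14/125, 1/125]  (j = 0..3)
p_4 = [0, 17/25, 36/125, 19/625, 1/625]  (j = 0..4)
p_5 = [0, 11/25, 57/125, 12/125, 24/3125, 1/3125]  (j = 0..5)
p_6 = [0, 1/5, 71/125, 126/625, 89/3125, 29/15625, 1/15625]  (j = 0..6)
E[N_6] = Σ j·p_6(j) = 32256/15625;  E[N_6²] = Σ j²·p_6(j) = 74856/15625
Var[N_6] = 74856/15625 − (32256/15625)² = 129175464/244140625


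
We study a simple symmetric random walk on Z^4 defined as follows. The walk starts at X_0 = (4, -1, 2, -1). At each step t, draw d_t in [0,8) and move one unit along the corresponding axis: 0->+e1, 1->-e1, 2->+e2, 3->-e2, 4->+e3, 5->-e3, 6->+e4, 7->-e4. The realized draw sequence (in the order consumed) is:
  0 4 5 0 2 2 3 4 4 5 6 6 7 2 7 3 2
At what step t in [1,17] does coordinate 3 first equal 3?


2

t=0: X=(4, -1, 2, -1), d=0 → +e1, X_1=(5, -1, 2, -1)
t=1: X=(5, -1, 2, -1), d=4 → +e3, X_2=(5, -1, 3, -1)
t=2: X=(5, -1, 3, -1), d=5 → -e3, X_3=(5, -1, 2, -1)
t=3: X=(5, -1, 2, -1), d=0 → +e1, X_4=(6, -1, 2, -1)
t=4: X=(6, -1, 2, -1), d=2 → +e2, X_5=(6, 0, 2, -1)
t=5: X=(6, 0, 2, -1), d=2 → +e2, X_6=(6, 1, 2, -1)
t=6: X=(6, 1, 2, -1), d=3 → -e2, X_7=(6, 0, 2, -1)
t=7: X=(6, 0, 2, -1), d=4 → +e3, X_8=(6, 0, 3, -1)
t=8: X=(6, 0, 3, -1), d=4 → +e3, X_9=(6, 0, 4, -1)
t=9: X=(6, 0, 4, -1), d=5 → -e3, X_10=(6, 0, 3, -1)
t=10: X=(6, 0, 3, -1), d=6 → +e4, X_11=(6, 0, 3, 0)
t=11: X=(6, 0, 3, 0), d=6 → +e4, X_12=(6, 0, 3, 1)
t=12: X=(6, 0, 3, 1), d=7 → -e4, X_13=(6, 0, 3, 0)
t=13: X=(6, 0, 3, 0), d=2 → +e2, X_14=(6, 1, 3, 0)
t=14: X=(6, 1, 3, 0), d=7 → -e4, X_15=(6, 1, 3, -1)
t=15: X=(6, 1, 3, -1), d=3 → -e2, X_16=(6, 0, 3, -1)
t=16: X=(6, 0, 3, -1), d=2 → +e2, X_17=(6, 1, 3, -1)


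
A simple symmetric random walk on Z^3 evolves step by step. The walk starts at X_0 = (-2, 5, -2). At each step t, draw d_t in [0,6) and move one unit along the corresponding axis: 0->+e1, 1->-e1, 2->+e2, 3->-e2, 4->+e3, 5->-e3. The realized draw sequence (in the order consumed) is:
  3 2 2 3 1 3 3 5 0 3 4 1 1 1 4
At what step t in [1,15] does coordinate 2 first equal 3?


7

t=0: X=(-2, 5, -2), d=3 → -e2, X_1=(-2, 4, -2)
t=1: X=(-2, 4, -2), d=2 → +e2, X_2=(-2, 5, -2)
t=2: X=(-2, 5, -2), d=2 → +e2, X_3=(-2, 6, -2)
t=3: X=(-2, 6, -2), d=3 → -e2, X_4=(-2, 5, -2)
t=4: X=(-2, 5, -2), d=1 → -e1, X_5=(-3, 5, -2)
t=5: X=(-3, 5, -2), d=3 → -e2, X_6=(-3, 4, -2)
t=6: X=(-3, 4, -2), d=3 → -e2, X_7=(-3, 3, -2)
t=7: X=(-3, 3, -2), d=5 → -e3, X_8=(-3, 3, -3)
t=8: X=(-3, 3, -3), d=0 → +e1, X_9=(-2, 3, -3)
t=9: X=(-2, 3, -3), d=3 → -e2, X_10=(-2, 2, -3)
t=10: X=(-2, 2, -3), d=4 → +e3, X_11=(-2, 2, -2)
t=11: X=(-2, 2, -2), d=1 → -e1, X_12=(-3, 2, -2)
t=12: X=(-3, 2, -2), d=1 → -e1, X_13=(-4, 2, -2)
t=13: X=(-4, 2, -2), d=1 → -e1, X_14=(-5, 2, -2)
t=14: X=(-5, 2, -2), d=4 → +e3, X_15=(-5, 2, -1)


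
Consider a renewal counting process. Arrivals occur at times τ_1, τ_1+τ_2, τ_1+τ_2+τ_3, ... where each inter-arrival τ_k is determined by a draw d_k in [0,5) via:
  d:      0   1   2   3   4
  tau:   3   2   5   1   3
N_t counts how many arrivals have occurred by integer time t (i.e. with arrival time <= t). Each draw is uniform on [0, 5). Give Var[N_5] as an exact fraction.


Inter-arrival values over d=0..4: [3, 2, 5, 1, 3]
Each d has probability 1/5, so the pmf of τ is: f(1) = 1/5, f(2) = 1/5, f(3) = 2/5, f(5) = 1/5
Let p_n(j) = P(N_n = j), with p_0 = [1]. Condition on τ_1: p_n(0) = P(τ > n), and for j >= 1, p_n(j) = Σ_{k<=n} f(k)·p_{n−k}(j−1)
p_1 = [4/5, 1/5]  (j = 0..1)
p_2 = [3/5, 9/25, 1/25]  (j = 0..2)
p_3 = [1/5, 17/25, 14/125, 1/125]  (j = 0..3)
p_4 = [1/5, 12/25, 36/125, 19/625, 1/625]  (j = 0..4)
p_5 = [0, 13/25, 47/125, 12/125, 24/3125, 1/3125]  (j = 0..5)
E[N_5] = Σ j·p_5(j) = 4976/3125;  E[N_5²] = Σ j²·p_5(j) = 9434/3125
Var[N_5] = 9434/3125 − (4976/3125)² = 4720674/9765625

4720674/9765625


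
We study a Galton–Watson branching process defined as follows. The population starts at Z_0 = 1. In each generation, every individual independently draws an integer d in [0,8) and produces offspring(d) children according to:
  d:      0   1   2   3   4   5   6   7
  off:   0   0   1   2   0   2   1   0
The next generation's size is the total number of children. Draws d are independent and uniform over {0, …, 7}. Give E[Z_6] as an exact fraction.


Outcome values over d=0..7: [0, 0, 1, 2, 0, 2, 1, 0]
Σy = 6, Σy² = 10, M = 8
μ = 6/8 = 3/4,  σ² = 10/8 − (3/4)² = 11/16
E[Z_0] = 1
E[Z_1] = 3/4·E[Z_0] = 3/4
E[Z_2] = 3/4·E[Z_1] = 9/16
E[Z_3] = 3/4·E[Z_2] = 27/64
E[Z_4] = 3/4·E[Z_3] = 81/256
E[Z_5] = 3/4·E[Z_4] = 243/1024
E[Z_6] = 3/4·E[Z_5] = 729/4096

729/4096


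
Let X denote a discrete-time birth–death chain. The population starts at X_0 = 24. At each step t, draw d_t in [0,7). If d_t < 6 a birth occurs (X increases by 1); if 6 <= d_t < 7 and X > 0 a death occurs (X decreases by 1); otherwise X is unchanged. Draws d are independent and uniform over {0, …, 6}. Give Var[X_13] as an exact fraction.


312/49

X can drop by at most 1 per step and X_0 = 24 > T = 13, so X_t >= 24 − t >= 11 > 0 for every t <= 13: the floor at 0 (the 'and X > 0' condition) never binds. Hence X_13 = X_0 + Σ_{t<13} Y_t with i.i.d. increments Y_t = y(d_t) ∈ {+1, −1, 0}.
Outcome values over d=0..6: [1, 1, 1, 1, 1, 1, -1]
Σy = 5, Σy² = 7, M = 7
μ = 5/7 = 5/7,  σ² = 7/7 − (5/7)² = 24/49
Independent increments: Var[X_13] = 13·σ² = 13·(24/49) = 312/49


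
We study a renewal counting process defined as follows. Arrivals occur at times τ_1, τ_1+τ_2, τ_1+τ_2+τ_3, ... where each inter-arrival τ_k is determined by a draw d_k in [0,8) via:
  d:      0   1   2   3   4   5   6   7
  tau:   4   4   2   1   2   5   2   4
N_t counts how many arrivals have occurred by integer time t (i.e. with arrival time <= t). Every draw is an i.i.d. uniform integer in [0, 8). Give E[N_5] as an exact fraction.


Inter-arrival values over d=0..7: [4, 4, 2, 1, 2, 5, 2, 4]
Each d has probability 1/8, so the pmf of τ is: f(1) = 1/8, f(2) = 3/8, f(4) = 3/8, f(5) = 1/8
Renewal equation for m(n) = E[N_n]: condition on τ_1 = k (if k <= n, one arrival plus a fresh copy on the remaining n−k steps): m(n) = F(n) + Σ_{k<=n} f(k)·m(n−k), where F(n) = P(τ <= n) and m(0) = 0
m(1) = F(1) = 1/8
m(2) = F(2) + f(1)·m(1) = 1/2 + 1/8·1/8 = 33/64
m(3) = F(3) + f(1)·m(2) + f(2)·m(1) = 1/2 + 1/8·33/64 + 3/8·1/8 = 313/512
m(4) = F(4) + f(1)·m(3) + f(2)·m(2) = 7/8 + 1/8·313/512 + 3/8·33/64 = 4689/4096
m(5) = F(5) + f(1)·m(4) + f(2)·m(3) + f(4)·m(1) = 1 + 1/8·4689/4096 + 3/8·313/512 + 3/8·1/8 = 46505/32768
E[N_5] = m(5) = 46505/32768

46505/32768


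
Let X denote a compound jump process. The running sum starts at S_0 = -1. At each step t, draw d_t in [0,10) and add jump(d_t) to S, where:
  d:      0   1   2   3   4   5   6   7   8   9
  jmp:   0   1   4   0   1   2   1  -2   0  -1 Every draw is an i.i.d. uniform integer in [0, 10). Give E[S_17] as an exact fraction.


46/5

Outcome values over d=0..9: [0, 1, 4, 0, 1, 2, 1, -2, 0, -1]
Σy = 6, Σy² = 28, M = 10
μ = 6/10 = 3/5,  σ² = 28/10 − (3/5)² = 61/25
E[S_17] = -1 + 17·(3/5) = 46/5


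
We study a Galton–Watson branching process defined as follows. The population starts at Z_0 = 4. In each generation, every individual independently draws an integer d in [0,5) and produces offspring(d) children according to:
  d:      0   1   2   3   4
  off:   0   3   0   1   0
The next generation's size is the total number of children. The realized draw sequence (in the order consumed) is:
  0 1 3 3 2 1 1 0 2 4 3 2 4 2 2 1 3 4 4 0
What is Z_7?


0

gen 0: Z_0=4, draws=[0, 1, 3, 3], offspring=[0, 3, 1, 1], Z_1=5
gen 1: Z_1=5, draws=[2, 1, 1, 0, 2], offspring=[0, 3, 3, 0, 0], Z_2=6
gen 2: Z_2=6, draws=[4, 3, 2, 4, 2, 2], offspring=[0, 1, 0, 0, 0, 0], Z_3=1
gen 3: Z_3=1, draws=[1], offspring=[3], Z_4=3
gen 4: Z_4=3, draws=[3, 4, 4], offspring=[1, 0, 0], Z_5=1
gen 5: Z_5=1, draws=[0], offspring=[0], Z_6=0
gen 6: Z_6=0, draws=[], offspring=[], Z_7=0


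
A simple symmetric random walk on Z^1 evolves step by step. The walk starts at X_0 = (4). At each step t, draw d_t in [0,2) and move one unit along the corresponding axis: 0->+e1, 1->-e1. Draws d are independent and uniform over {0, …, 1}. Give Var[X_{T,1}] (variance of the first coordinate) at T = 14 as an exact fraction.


Outcome values over d=0..1: [1, -1]
Σy = 0, Σy² = 2, M = 2
μ = 0/2 = 0,  σ² = 2/2 − (0)² = 1
Independent increments: Var[X_14] = 14·σ² = 14·(1) = 14

14


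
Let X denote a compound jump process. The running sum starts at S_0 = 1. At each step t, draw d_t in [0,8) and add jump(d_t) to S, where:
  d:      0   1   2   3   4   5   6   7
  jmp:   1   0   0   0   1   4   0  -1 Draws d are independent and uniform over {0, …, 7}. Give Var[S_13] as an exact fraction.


Outcome values over d=0..7: [1, 0, 0, 0, 1, 4, 0, -1]
Σy = 5, Σy² = 19, M = 8
μ = 5/8 = 5/8,  σ² = 19/8 − (5/8)² = 127/64
Independent increments: Var[S_13] = 13·σ² = 13·(127/64) = 1651/64

1651/64


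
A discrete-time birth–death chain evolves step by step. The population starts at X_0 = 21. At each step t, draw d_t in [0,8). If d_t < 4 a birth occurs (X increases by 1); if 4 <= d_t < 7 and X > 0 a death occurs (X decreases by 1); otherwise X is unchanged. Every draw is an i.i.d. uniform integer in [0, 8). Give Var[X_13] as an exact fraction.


715/64

X can drop by at most 1 per step and X_0 = 21 > T = 13, so X_t >= 21 − t >= 8 > 0 for every t <= 13: the floor at 0 (the 'and X > 0' condition) never binds. Hence X_13 = X_0 + Σ_{t<13} Y_t with i.i.d. increments Y_t = y(d_t) ∈ {+1, −1, 0}.
Outcome values over d=0..7: [1, 1, 1, 1, -1, -1, -1, 0]
Σy = 1, Σy² = 7, M = 8
μ = 1/8 = 1/8,  σ² = 7/8 − (1/8)² = 55/64
Independent increments: Var[X_13] = 13·σ² = 13·(55/64) = 715/64


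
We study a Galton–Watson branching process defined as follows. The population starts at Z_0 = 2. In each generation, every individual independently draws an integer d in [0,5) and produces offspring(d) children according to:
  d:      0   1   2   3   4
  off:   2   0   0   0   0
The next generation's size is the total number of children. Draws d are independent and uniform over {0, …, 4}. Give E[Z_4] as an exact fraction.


Outcome values over d=0..4: [2, 0, 0, 0, 0]
Σy = 2, Σy² = 4, M = 5
μ = 2/5 = 2/5,  σ² = 4/5 − (2/5)² = 16/25
E[Z_0] = 2
E[Z_1] = 2/5·E[Z_0] = 4/5
E[Z_2] = 2/5·E[Z_1] = 8/25
E[Z_3] = 2/5·E[Z_2] = 16/125
E[Z_4] = 2/5·E[Z_3] = 32/625

32/625


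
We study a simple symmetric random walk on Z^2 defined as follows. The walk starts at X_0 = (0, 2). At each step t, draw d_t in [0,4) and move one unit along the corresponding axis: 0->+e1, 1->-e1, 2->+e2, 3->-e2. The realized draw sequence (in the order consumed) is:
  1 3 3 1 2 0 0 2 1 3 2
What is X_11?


(-1, 2)

t=0: X=(0, 2), d=1 → -e1, X_1=(-1, 2)
t=1: X=(-1, 2), d=3 → -e2, X_2=(-1, 1)
t=2: X=(-1, 1), d=3 → -e2, X_3=(-1, 0)
t=3: X=(-1, 0), d=1 → -e1, X_4=(-2, 0)
t=4: X=(-2, 0), d=2 → +e2, X_5=(-2, 1)
t=5: X=(-2, 1), d=0 → +e1, X_6=(-1, 1)
t=6: X=(-1, 1), d=0 → +e1, X_7=(0, 1)
t=7: X=(0, 1), d=2 → +e2, X_8=(0, 2)
t=8: X=(0, 2), d=1 → -e1, X_9=(-1, 2)
t=9: X=(-1, 2), d=3 → -e2, X_10=(-1, 1)
t=10: X=(-1, 1), d=2 → +e2, X_11=(-1, 2)


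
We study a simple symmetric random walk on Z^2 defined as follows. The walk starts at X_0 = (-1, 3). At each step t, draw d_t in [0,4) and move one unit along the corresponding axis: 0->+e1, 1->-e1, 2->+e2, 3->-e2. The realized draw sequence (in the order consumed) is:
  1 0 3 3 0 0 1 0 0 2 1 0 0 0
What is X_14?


(4, 2)

t=0: X=(-1, 3), d=1 → -e1, X_1=(-2, 3)
t=1: X=(-2, 3), d=0 → +e1, X_2=(-1, 3)
t=2: X=(-1, 3), d=3 → -e2, X_3=(-1, 2)
t=3: X=(-1, 2), d=3 → -e2, X_4=(-1, 1)
t=4: X=(-1, 1), d=0 → +e1, X_5=(0, 1)
t=5: X=(0, 1), d=0 → +e1, X_6=(1, 1)
t=6: X=(1, 1), d=1 → -e1, X_7=(0, 1)
t=7: X=(0, 1), d=0 → +e1, X_8=(1, 1)
t=8: X=(1, 1), d=0 → +e1, X_9=(2, 1)
t=9: X=(2, 1), d=2 → +e2, X_10=(2, 2)
t=10: X=(2, 2), d=1 → -e1, X_11=(1, 2)
t=11: X=(1, 2), d=0 → +e1, X_12=(2, 2)
t=12: X=(2, 2), d=0 → +e1, X_13=(3, 2)
t=13: X=(3, 2), d=0 → +e1, X_14=(4, 2)


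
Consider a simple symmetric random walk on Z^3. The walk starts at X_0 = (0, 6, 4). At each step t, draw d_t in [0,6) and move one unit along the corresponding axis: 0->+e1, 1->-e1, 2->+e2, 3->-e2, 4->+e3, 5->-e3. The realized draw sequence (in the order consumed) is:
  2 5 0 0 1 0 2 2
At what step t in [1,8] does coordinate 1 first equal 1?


3

t=0: X=(0, 6, 4), d=2 → +e2, X_1=(0, 7, 4)
t=1: X=(0, 7, 4), d=5 → -e3, X_2=(0, 7, 3)
t=2: X=(0, 7, 3), d=0 → +e1, X_3=(1, 7, 3)
t=3: X=(1, 7, 3), d=0 → +e1, X_4=(2, 7, 3)
t=4: X=(2, 7, 3), d=1 → -e1, X_5=(1, 7, 3)
t=5: X=(1, 7, 3), d=0 → +e1, X_6=(2, 7, 3)
t=6: X=(2, 7, 3), d=2 → +e2, X_7=(2, 8, 3)
t=7: X=(2, 8, 3), d=2 → +e2, X_8=(2, 9, 3)


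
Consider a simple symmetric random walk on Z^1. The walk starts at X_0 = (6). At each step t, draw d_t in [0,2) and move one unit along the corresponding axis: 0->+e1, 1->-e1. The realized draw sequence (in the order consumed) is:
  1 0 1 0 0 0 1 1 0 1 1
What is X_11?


(5)

t=0: X=(6), d=1 → -e1, X_1=(5)
t=1: X=(5), d=0 → +e1, X_2=(6)
t=2: X=(6), d=1 → -e1, X_3=(5)
t=3: X=(5), d=0 → +e1, X_4=(6)
t=4: X=(6), d=0 → +e1, X_5=(7)
t=5: X=(7), d=0 → +e1, X_6=(8)
t=6: X=(8), d=1 → -e1, X_7=(7)
t=7: X=(7), d=1 → -e1, X_8=(6)
t=8: X=(6), d=0 → +e1, X_9=(7)
t=9: X=(7), d=1 → -e1, X_10=(6)
t=10: X=(6), d=1 → -e1, X_11=(5)


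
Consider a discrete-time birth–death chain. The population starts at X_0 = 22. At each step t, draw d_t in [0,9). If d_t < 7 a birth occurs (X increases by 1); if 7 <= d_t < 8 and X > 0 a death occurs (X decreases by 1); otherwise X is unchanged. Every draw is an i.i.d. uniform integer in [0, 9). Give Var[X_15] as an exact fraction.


20/3

X can drop by at most 1 per step and X_0 = 22 > T = 15, so X_t >= 22 − t >= 7 > 0 for every t <= 15: the floor at 0 (the 'and X > 0' condition) never binds. Hence X_15 = X_0 + Σ_{t<15} Y_t with i.i.d. increments Y_t = y(d_t) ∈ {+1, −1, 0}.
Outcome values over d=0..8: [1, 1, 1, 1, 1, 1, 1, -1, 0]
Σy = 6, Σy² = 8, M = 9
μ = 6/9 = 2/3,  σ² = 8/9 − (2/3)² = 4/9
Independent increments: Var[X_15] = 15·σ² = 15·(4/9) = 20/3


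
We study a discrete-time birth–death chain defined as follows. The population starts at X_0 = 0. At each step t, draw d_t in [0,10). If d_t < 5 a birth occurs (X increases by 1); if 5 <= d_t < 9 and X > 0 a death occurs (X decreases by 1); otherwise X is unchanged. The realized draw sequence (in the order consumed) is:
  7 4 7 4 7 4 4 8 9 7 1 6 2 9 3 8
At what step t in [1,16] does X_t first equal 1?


2

t=0: X=0, d=7 → hold, X_1=0
t=1: X=0, d=4 → birth, X_2=1
t=2: X=1, d=7 → death, X_3=0
t=3: X=0, d=4 → birth, X_4=1
t=4: X=1, d=7 → death, X_5=0
t=5: X=0, d=4 → birth, X_6=1
t=6: X=1, d=4 → birth, X_7=2
t=7: X=2, d=8 → death, X_8=1
t=8: X=1, d=9 → hold, X_9=1
t=9: X=1, d=7 → death, X_10=0
t=10: X=0, d=1 → birth, X_11=1
t=11: X=1, d=6 → death, X_12=0
t=12: X=0, d=2 → birth, X_13=1
t=13: X=1, d=9 → hold, X_14=1
t=14: X=1, d=3 → birth, X_15=2
t=15: X=2, d=8 → death, X_16=1


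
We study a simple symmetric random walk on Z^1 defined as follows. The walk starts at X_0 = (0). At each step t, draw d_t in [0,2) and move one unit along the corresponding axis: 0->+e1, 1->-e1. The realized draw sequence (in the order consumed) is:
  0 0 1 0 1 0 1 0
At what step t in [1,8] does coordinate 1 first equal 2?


2

t=0: X=(0), d=0 → +e1, X_1=(1)
t=1: X=(1), d=0 → +e1, X_2=(2)
t=2: X=(2), d=1 → -e1, X_3=(1)
t=3: X=(1), d=0 → +e1, X_4=(2)
t=4: X=(2), d=1 → -e1, X_5=(1)
t=5: X=(1), d=0 → +e1, X_6=(2)
t=6: X=(2), d=1 → -e1, X_7=(1)
t=7: X=(1), d=0 → +e1, X_8=(2)


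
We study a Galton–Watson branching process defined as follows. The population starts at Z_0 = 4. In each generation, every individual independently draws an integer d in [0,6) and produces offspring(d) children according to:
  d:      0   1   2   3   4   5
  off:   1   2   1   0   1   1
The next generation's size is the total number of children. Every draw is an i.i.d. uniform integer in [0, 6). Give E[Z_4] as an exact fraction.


Outcome values over d=0..5: [1, 2, 1, 0, 1, 1]
Σy = 6, Σy² = 8, M = 6
μ = 6/6 = 1,  σ² = 8/6 − (1)² = 1/3
E[Z_0] = 4
E[Z_1] = 1·E[Z_0] = 4
E[Z_2] = 1·E[Z_1] = 4
E[Z_3] = 1·E[Z_2] = 4
E[Z_4] = 1·E[Z_3] = 4

4


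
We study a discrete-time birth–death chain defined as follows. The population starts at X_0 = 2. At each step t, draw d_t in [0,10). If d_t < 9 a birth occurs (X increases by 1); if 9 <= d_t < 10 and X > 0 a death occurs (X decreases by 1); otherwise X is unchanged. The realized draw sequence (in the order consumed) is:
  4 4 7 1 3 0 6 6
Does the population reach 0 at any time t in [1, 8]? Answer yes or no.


no

t=0: X=2, d=4 → birth, X_1=3
t=1: X=3, d=4 → birth, X_2=4
t=2: X=4, d=7 → birth, X_3=5
t=3: X=5, d=1 → birth, X_4=6
t=4: X=6, d=3 → birth, X_5=7
t=5: X=7, d=0 → birth, X_6=8
t=6: X=8, d=6 → birth, X_7=9
t=7: X=9, d=6 → birth, X_8=10


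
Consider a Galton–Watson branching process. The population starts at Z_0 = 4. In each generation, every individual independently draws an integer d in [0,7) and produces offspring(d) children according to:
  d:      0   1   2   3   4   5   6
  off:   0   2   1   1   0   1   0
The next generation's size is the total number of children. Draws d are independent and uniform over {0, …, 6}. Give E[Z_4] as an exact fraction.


2500/2401

Outcome values over d=0..6: [0, 2, 1, 1, 0, 1, 0]
Σy = 5, Σy² = 7, M = 7
μ = 5/7 = 5/7,  σ² = 7/7 − (5/7)² = 24/49
E[Z_0] = 4
E[Z_1] = 5/7·E[Z_0] = 20/7
E[Z_2] = 5/7·E[Z_1] = 100/49
E[Z_3] = 5/7·E[Z_2] = 500/343
E[Z_4] = 5/7·E[Z_3] = 2500/2401


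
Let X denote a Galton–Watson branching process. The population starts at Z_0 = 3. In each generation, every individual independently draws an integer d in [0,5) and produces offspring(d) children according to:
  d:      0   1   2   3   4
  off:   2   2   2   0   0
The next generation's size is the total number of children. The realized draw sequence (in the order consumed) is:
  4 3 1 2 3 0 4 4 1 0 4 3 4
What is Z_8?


0

gen 0: Z_0=3, draws=[4, 3, 1], offspring=[0, 0, 2], Z_1=2
gen 1: Z_1=2, draws=[2, 3], offspring=[2, 0], Z_2=2
gen 2: Z_2=2, draws=[0, 4], offspring=[2, 0], Z_3=2
gen 3: Z_3=2, draws=[4, 1], offspring=[0, 2], Z_4=2
gen 4: Z_4=2, draws=[0, 4], offspring=[2, 0], Z_5=2
gen 5: Z_5=2, draws=[3, 4], offspring=[0, 0], Z_6=0
gen 6: Z_6=0, draws=[], offspring=[], Z_7=0
gen 7: Z_7=0, draws=[], offspring=[], Z_8=0


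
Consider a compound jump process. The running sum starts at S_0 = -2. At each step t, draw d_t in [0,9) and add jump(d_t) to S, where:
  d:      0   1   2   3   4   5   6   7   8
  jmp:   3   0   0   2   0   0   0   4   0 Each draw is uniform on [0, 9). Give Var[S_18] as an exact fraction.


40

Outcome values over d=0..8: [3, 0, 0, 2, 0, 0, 0, 4, 0]
Σy = 9, Σy² = 29, M = 9
μ = 9/9 = 1,  σ² = 29/9 − (1)² = 20/9
Independent increments: Var[S_18] = 18·σ² = 18·(20/9) = 40


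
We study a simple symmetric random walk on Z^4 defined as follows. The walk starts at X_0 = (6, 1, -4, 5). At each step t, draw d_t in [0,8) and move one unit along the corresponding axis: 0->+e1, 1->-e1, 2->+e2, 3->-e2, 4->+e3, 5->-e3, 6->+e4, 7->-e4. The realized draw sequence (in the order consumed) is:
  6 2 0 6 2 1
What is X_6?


t=0: X=(6, 1, -4, 5), d=6 → +e4, X_1=(6, 1, -4, 6)
t=1: X=(6, 1, -4, 6), d=2 → +e2, X_2=(6, 2, -4, 6)
t=2: X=(6, 2, -4, 6), d=0 → +e1, X_3=(7, 2, -4, 6)
t=3: X=(7, 2, -4, 6), d=6 → +e4, X_4=(7, 2, -4, 7)
t=4: X=(7, 2, -4, 7), d=2 → +e2, X_5=(7, 3, -4, 7)
t=5: X=(7, 3, -4, 7), d=1 → -e1, X_6=(6, 3, -4, 7)

(6, 3, -4, 7)


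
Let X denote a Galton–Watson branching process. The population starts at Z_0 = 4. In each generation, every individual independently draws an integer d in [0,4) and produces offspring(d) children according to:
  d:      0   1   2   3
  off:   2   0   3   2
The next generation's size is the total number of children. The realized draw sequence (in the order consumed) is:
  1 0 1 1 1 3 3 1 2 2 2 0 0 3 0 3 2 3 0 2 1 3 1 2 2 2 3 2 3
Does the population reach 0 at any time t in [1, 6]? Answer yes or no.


no

gen 0: Z_0=4, draws=[1, 0, 1, 1], offspring=[0, 2, 0, 0], Z_1=2
gen 1: Z_1=2, draws=[1, 3], offspring=[0, 2], Z_2=2
gen 2: Z_2=2, draws=[3, 1], offspring=[2, 0], Z_3=2
gen 3: Z_3=2, draws=[2, 2], offspring=[3, 3], Z_4=6
gen 4: Z_4=6, draws=[2, 0, 0, 3, 0, 3], offspring=[3, 2, 2, 2, 2, 2], Z_5=13
gen 5: Z_5=13, draws=[2, 3, 0, 2, 1, 3, 1, 2, 2, 2, 3, 2, 3], offspring=[3, 2, 2, 3, 0, 2, 0, 3, 3, 3, 2, 3, 2], Z_6=28


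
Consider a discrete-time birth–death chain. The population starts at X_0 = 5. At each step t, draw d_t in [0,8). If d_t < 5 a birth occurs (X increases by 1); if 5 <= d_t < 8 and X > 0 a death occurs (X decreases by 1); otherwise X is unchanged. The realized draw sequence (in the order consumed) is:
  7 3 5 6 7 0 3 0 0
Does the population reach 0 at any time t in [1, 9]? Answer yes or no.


t=0: X=5, d=7 → death, X_1=4
t=1: X=4, d=3 → birth, X_2=5
t=2: X=5, d=5 → death, X_3=4
t=3: X=4, d=6 → death, X_4=3
t=4: X=3, d=7 → death, X_5=2
t=5: X=2, d=0 → birth, X_6=3
t=6: X=3, d=3 → birth, X_7=4
t=7: X=4, d=0 → birth, X_8=5
t=8: X=5, d=0 → birth, X_9=6

no


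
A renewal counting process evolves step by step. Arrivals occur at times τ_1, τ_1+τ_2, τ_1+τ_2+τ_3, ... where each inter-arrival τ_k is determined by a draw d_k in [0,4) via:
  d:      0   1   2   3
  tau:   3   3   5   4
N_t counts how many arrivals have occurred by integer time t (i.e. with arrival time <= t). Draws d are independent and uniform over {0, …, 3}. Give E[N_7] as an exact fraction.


3/2

Inter-arrival values over d=0..3: [3, 3, 5, 4]
Each d has probability 1/4, so the pmf of τ is: f(3) = 1/2, f(4) = 1/4, f(5) = 1/4
Renewal equation for m(n) = E[N_n]: condition on τ_1 = k (if k <= n, one arrival plus a fresh copy on the remaining n−k steps): m(n) = F(n) + Σ_{k<=n} f(k)·m(n−k), where F(n) = P(τ <= n) and m(0) = 0
m(1) = F(1) = 0
m(2) = F(2) = 0
m(3) = F(3) = 1/2
m(4) = F(4) = 3/4
m(5) = F(5) = 1
m(6) = F(6) + f(3)·m(3) = 1 + 1/2·1/2 = 5/4
m(7) = F(7) + f(3)·m(4) + f(4)·m(3) = 1 + 1/2·3/4 + 1/4·1/2 = 3/2
E[N_7] = m(7) = 3/2


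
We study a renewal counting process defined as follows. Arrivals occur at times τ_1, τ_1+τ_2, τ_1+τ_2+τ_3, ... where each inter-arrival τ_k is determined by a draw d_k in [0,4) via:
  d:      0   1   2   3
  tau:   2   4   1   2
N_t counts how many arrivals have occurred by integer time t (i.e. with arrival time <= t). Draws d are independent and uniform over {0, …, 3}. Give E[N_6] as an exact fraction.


Inter-arrival values over d=0..3: [2, 4, 1, 2]
Each d has probability 1/4, so the pmf of τ is: f(1) = 1/4, f(2) = 1/2, f(4) = 1/4
Renewal equation for m(n) = E[N_n]: condition on τ_1 = k (if k <= n, one arrival plus a fresh copy on the remaining n−k steps): m(n) = F(n) + Σ_{k<=n} f(k)·m(n−k), where F(n) = P(τ <= n) and m(0) = 0
m(1) = F(1) = 1/4
m(2) = F(2) + f(1)·m(1) = 3/4 + 1/4·1/4 = 13/16
m(3) = F(3) + f(1)·m(2) + f(2)·m(1) = 3/4 + 1/4·13/16 + 1/2·1/4 = 69/64
m(4) = F(4) + f(1)·m(3) + f(2)·m(2) = 1 + 1/4·69/64 + 1/2·13/16 = 429/256
m(5) = F(5) + f(1)·m(4) + f(2)·m(3) + f(4)·m(1) = 1 + 1/4·429/256 + 1/2·69/64 + 1/4·1/4 = 2069/1024
m(6) = F(6) + f(1)·m(5) + f(2)·m(4) + f(4)·m(2) = 1 + 1/4·2069/1024 + 1/2·429/256 + 1/4·13/16 = 10429/4096
E[N_6] = m(6) = 10429/4096

10429/4096


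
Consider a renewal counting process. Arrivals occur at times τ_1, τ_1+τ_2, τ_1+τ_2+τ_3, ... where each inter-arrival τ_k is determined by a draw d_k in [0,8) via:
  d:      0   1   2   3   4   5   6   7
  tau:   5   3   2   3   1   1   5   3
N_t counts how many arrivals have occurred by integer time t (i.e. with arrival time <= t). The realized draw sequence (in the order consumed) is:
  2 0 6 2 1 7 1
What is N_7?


2

draw d_1=2: τ_1=2, arrival time A_1=2
draw d_2=0: τ_2=5, arrival time A_2=7
draw d_3=6: τ_3=5, arrival time A_3=12
draw d_4=2: τ_4=2, arrival time A_4=14
draw d_5=1: τ_5=3, arrival time A_5=17
draw d_6=7: τ_6=3, arrival time A_6=20
draw d_7=1: τ_7=3, arrival time A_7=23
N_t over t=0..7: 0:0 1:0 2:1 3:1 4:1 5:1 6:1 7:2


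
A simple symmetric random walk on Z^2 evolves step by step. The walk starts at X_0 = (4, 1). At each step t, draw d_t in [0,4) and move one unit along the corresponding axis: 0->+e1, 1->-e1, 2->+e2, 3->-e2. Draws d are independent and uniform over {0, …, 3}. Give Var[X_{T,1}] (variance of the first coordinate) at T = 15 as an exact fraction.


15/2

Outcome values over d=0..3: [1, -1, 0, 0]
Σy = 0, Σy² = 2, M = 4
μ = 0/4 = 0,  σ² = 2/4 − (0)² = 1/2
Independent increments: Var[X_15] = 15·σ² = 15·(1/2) = 15/2


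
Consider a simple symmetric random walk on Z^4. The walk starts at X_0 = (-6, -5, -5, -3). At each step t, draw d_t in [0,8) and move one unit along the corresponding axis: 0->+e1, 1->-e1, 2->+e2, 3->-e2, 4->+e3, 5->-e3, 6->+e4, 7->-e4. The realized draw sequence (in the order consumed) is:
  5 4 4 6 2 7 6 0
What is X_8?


t=0: X=(-6, -5, -5, -3), d=5 → -e3, X_1=(-6, -5, -6, -3)
t=1: X=(-6, -5, -6, -3), d=4 → +e3, X_2=(-6, -5, -5, -3)
t=2: X=(-6, -5, -5, -3), d=4 → +e3, X_3=(-6, -5, -4, -3)
t=3: X=(-6, -5, -4, -3), d=6 → +e4, X_4=(-6, -5, -4, -2)
t=4: X=(-6, -5, -4, -2), d=2 → +e2, X_5=(-6, -4, -4, -2)
t=5: X=(-6, -4, -4, -2), d=7 → -e4, X_6=(-6, -4, -4, -3)
t=6: X=(-6, -4, -4, -3), d=6 → +e4, X_7=(-6, -4, -4, -2)
t=7: X=(-6, -4, -4, -2), d=0 → +e1, X_8=(-5, -4, -4, -2)

(-5, -4, -4, -2)


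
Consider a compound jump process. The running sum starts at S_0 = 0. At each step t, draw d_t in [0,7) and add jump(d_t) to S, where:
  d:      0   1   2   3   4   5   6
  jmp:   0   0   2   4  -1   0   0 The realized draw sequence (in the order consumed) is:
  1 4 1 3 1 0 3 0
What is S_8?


t=0: S=0, d=1, jump=0, S_1=0
t=1: S=0, d=4, jump=-1, S_2=-1
t=2: S=-1, d=1, jump=0, S_3=-1
t=3: S=-1, d=3, jump=4, S_4=3
t=4: S=3, d=1, jump=0, S_5=3
t=5: S=3, d=0, jump=0, S_6=3
t=6: S=3, d=3, jump=4, S_7=7
t=7: S=7, d=0, jump=0, S_8=7

7


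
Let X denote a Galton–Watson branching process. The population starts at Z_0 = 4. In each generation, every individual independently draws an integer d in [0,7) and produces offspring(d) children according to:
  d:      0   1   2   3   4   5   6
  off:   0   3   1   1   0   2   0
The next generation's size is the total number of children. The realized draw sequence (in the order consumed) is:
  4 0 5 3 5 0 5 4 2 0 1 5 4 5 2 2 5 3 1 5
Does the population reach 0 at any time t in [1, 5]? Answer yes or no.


no

gen 0: Z_0=4, draws=[4, 0, 5, 3], offspring=[0, 0, 2, 1], Z_1=3
gen 1: Z_1=3, draws=[5, 0, 5], offspring=[2, 0, 2], Z_2=4
gen 2: Z_2=4, draws=[4, 2, 0, 1], offspring=[0, 1, 0, 3], Z_3=4
gen 3: Z_3=4, draws=[5, 4, 5, 2], offspring=[2, 0, 2, 1], Z_4=5
gen 4: Z_4=5, draws=[2, 5, 3, 1, 5], offspring=[1, 2, 1, 3, 2], Z_5=9


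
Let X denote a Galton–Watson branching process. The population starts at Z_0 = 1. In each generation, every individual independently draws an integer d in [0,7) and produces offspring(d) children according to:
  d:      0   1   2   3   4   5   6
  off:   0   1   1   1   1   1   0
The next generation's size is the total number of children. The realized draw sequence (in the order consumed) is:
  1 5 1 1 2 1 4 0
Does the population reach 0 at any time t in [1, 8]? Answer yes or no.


yes

gen 0: Z_0=1, draws=[1], offspring=[1], Z_1=1
gen 1: Z_1=1, draws=[5], offspring=[1], Z_2=1
gen 2: Z_2=1, draws=[1], offspring=[1], Z_3=1
gen 3: Z_3=1, draws=[1], offspring=[1], Z_4=1
gen 4: Z_4=1, draws=[2], offspring=[1], Z_5=1
gen 5: Z_5=1, draws=[1], offspring=[1], Z_6=1
gen 6: Z_6=1, draws=[4], offspring=[1], Z_7=1
gen 7: Z_7=1, draws=[0], offspring=[0], Z_8=0


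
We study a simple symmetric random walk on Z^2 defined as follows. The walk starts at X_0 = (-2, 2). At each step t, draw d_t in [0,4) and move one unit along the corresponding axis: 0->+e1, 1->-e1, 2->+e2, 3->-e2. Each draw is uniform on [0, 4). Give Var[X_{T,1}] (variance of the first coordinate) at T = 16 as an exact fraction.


8

Outcome values over d=0..3: [1, -1, 0, 0]
Σy = 0, Σy² = 2, M = 4
μ = 0/4 = 0,  σ² = 2/4 − (0)² = 1/2
Independent increments: Var[X_16] = 16·σ² = 16·(1/2) = 8


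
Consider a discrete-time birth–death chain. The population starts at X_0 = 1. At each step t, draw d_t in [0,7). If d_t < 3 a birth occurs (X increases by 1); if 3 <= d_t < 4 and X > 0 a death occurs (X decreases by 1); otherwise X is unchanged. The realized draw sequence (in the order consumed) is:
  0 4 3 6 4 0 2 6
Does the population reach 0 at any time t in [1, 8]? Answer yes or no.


t=0: X=1, d=0 → birth, X_1=2
t=1: X=2, d=4 → hold, X_2=2
t=2: X=2, d=3 → death, X_3=1
t=3: X=1, d=6 → hold, X_4=1
t=4: X=1, d=4 → hold, X_5=1
t=5: X=1, d=0 → birth, X_6=2
t=6: X=2, d=2 → birth, X_7=3
t=7: X=3, d=6 → hold, X_8=3

no
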